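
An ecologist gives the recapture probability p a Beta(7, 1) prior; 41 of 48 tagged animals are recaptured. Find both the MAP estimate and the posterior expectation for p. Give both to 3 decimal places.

MAP = 0.870; posterior mean = 0.857

Posterior: Beta(7+41, 1+7) = Beta(48, 8).
Mode = (48−1)/(48+8−2) = 47/54 = 0.870.
Mean = 48/(48+8) = 48/56 = 0.857.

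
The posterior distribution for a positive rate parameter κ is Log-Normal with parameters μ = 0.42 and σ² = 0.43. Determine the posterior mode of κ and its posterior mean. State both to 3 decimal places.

Mode = exp(μ − σ²) = exp(-0.01) = 0.990.
Mean = exp(μ + σ²/2) = exp(0.635) = 1.887.

MAP = 0.990, posterior mean = 1.887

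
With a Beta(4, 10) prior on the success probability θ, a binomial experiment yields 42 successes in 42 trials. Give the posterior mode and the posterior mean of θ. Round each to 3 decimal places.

MAP = 0.833, posterior mean = 0.821

Posterior: Beta(4+42, 10+0) = Beta(46, 10).
Mode = (46−1)/(46+10−2) = 45/54 = 0.833.
Mean = 46/(46+10) = 46/56 = 0.821.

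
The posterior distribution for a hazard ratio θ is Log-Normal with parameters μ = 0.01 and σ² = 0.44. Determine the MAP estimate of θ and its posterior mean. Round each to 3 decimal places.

MAP = 0.651; posterior mean = 1.259

Mode = exp(μ − σ²) = exp(-0.43) = 0.651.
Mean = exp(μ + σ²/2) = exp(0.230) = 1.259.
The mean is pulled above the mode by the posterior's right skew.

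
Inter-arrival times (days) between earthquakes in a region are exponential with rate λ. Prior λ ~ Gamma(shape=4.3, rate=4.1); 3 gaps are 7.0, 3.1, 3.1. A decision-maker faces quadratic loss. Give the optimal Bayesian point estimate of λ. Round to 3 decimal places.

0.422

Σ times = 13.2. Posterior: Gamma(shape = 4.3+3 = 7.3, rate = 4.1+13.2 = 17.3).
Mode = (α−1)/β = 6.3/17.3 = 0.364.
Mean = α/β = 7.3/17.3 = 0.422.
Quadratic loss ⇒ the optimal estimator is the posterior mean.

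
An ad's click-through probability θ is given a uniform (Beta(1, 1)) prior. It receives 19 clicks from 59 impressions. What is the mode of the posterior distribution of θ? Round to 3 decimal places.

Posterior: Beta(1+19, 1+40) = Beta(20, 41).
Mode = (20−1)/(20+41−2) = 19/59 = 0.322.
With a flat prior the MAP equals the MLE, 19/59.
Mean = 20/(20+41) = 20/61 = 0.328.
This is the posterior mode — the MAP estimate.

0.322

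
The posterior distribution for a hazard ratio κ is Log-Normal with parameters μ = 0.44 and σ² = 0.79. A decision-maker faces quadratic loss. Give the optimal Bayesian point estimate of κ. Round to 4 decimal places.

2.3048

Mode = exp(μ − σ²) = exp(-0.35) = 0.7047.
Mean = exp(μ + σ²/2) = exp(0.835) = 2.3048.
Quadratic loss ⇒ the optimal estimator is the posterior mean.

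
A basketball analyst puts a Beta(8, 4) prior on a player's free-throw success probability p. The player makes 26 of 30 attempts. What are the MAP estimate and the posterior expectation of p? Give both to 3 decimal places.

Posterior: Beta(8+26, 4+4) = Beta(34, 8).
Mode = (34−1)/(34+8−2) = 33/40 = 0.825.
Mean = 34/(34+8) = 34/42 = 0.810.

MAP estimate = 0.825, posterior expectation = 0.810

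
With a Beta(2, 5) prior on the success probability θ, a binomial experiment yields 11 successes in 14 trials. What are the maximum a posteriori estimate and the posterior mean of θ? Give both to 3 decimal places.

Posterior: Beta(2+11, 5+3) = Beta(13, 8).
Mode = (13−1)/(13+8−2) = 12/19 = 0.632.
Mean = 13/(13+8) = 13/21 = 0.619.
The mean is pulled below the mode by the posterior's left skew.

MAP = 0.632, posterior mean = 0.619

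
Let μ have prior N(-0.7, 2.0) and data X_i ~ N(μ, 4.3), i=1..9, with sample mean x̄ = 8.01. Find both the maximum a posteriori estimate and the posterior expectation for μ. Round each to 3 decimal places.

maximum a posteriori estimate = 6.330, posterior expectation = 6.330

Posterior for μ is Normal. Precision-weighted mean: (1/2.0·-0.7 + 9/4.3·8.01) / (1/2.0 + 9/4.3) = 6.330.
A Normal posterior is symmetric, so mode = mean.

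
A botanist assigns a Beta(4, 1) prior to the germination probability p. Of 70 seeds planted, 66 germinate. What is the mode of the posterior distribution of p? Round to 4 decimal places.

Posterior: Beta(4+66, 1+4) = Beta(70, 5).
Mode = (70−1)/(70+5−2) = 69/73 = 0.9452.
Mean = 70/(70+5) = 70/75 = 0.9333.
This is the posterior mode — the MAP estimate.

0.9452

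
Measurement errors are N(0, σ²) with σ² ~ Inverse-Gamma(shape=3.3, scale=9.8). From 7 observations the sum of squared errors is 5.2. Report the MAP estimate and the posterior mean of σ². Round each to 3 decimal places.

Posterior: Inverse-Gamma(shape = 3.3+7/2 = 6.8, scale = 9.8+5.2/2 = 12.4).
Mode = β/(α+1) = 12.4/7.8 = 1.590.
Mean = β/(α−1) = 12.4/5.8 = 2.138.

MAP estimate = 1.590, posterior mean = 2.138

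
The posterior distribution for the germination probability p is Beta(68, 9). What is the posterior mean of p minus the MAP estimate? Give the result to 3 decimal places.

Mode = (68−1)/(68+9−2) = 67/75 = 0.893.
Mean = 68/(68+9) = 68/77 = 0.883.
Difference = 0.883 − 0.893 = -0.010.

-0.010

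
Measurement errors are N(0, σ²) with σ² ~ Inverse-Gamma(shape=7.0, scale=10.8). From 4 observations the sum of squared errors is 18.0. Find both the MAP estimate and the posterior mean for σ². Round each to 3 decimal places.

MAP = 1.980; posterior mean = 2.475

Posterior: Inverse-Gamma(shape = 7.0+4/2 = 9.0, scale = 10.8+18.0/2 = 19.8).
Mode = β/(α+1) = 19.8/10.0 = 1.980.
Mean = β/(α−1) = 19.8/8.0 = 2.475.
Right-skewed posterior ⇒ mode < mean.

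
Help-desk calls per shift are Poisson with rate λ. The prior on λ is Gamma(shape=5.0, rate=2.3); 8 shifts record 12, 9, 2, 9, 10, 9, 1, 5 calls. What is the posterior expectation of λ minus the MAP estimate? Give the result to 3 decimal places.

0.097

Σ counts = 57. Posterior: Gamma(shape = 5.0+57 = 62.0, rate = 2.3+8 = 10.3).
Mode = (α−1)/β = 61.0/10.3 = 5.922.
Mean = α/β = 62.0/10.3 = 6.019.
Difference = 6.019 − 5.922 = 0.097.
Mean > mode: the posterior has a right tail.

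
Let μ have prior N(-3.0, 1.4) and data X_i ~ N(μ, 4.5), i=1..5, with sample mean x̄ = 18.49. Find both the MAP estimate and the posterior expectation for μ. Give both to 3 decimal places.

Posterior for μ is Normal. Precision-weighted mean: (1/1.4·-3.0 + 5/4.5·18.49) / (1/1.4 + 5/4.5) = 10.081.
A Normal posterior is symmetric, so mode = mean.

μ_MAP = 10.081, E[μ|data] = 10.081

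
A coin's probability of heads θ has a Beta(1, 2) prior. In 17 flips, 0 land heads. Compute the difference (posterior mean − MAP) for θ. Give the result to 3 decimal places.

0.050

Posterior: Beta(1+0, 2+17) = Beta(1, 19).
Since α = 1 ≤ 1 and β > 1, the Beta density is monotone decreasing on [0,1]; the mode is at 0.
Mean = 1/(1+19) = 0.050.
Difference = 0.050 − 0.000 = 0.050.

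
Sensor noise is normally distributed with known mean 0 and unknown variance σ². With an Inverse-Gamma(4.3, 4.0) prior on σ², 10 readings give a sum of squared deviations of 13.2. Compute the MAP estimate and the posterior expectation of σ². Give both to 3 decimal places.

σ²_MAP = 1.029, E[σ²|data] = 1.277

Posterior: Inverse-Gamma(shape = 4.3+10/2 = 9.3, scale = 4.0+13.2/2 = 10.6).
Mode = β/(α+1) = 10.6/10.3 = 1.029.
Mean = β/(α−1) = 10.6/8.3 = 1.277.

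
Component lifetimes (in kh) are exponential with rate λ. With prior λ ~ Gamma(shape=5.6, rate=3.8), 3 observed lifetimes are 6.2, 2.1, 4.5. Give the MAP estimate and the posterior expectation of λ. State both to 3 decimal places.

MAP = 0.458; posterior mean = 0.518

Σ times = 12.8. Posterior: Gamma(shape = 5.6+3 = 8.6, rate = 3.8+12.8 = 16.6).
Mode = (α−1)/β = 7.6/16.6 = 0.458.
Mean = α/β = 8.6/16.6 = 0.518.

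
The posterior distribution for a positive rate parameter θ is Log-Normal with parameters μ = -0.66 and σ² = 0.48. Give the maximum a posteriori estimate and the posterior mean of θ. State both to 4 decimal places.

Mode = exp(μ − σ²) = exp(-1.14) = 0.3198.
Mean = exp(μ + σ²/2) = exp(-0.420) = 0.6570.

MAP: 0.3198. Posterior mean: 0.6570.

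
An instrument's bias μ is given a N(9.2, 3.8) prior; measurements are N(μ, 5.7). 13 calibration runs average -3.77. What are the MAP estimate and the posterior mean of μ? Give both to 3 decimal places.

MAP estimate = -2.428, posterior mean = -2.428

Posterior for μ is Normal. Precision-weighted mean: (1/3.8·9.2 + 13/5.7·-3.77) / (1/3.8 + 13/5.7) = -2.428.
A Normal posterior is symmetric, so mode = mean.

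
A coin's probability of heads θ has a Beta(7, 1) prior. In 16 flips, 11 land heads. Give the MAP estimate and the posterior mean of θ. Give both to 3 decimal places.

Posterior: Beta(7+11, 1+5) = Beta(18, 6).
Mode = (18−1)/(18+6−2) = 17/22 = 0.773.
Mean = 18/(18+6) = 18/24 = 0.750.

θ_MAP = 0.773, E[θ|data] = 0.750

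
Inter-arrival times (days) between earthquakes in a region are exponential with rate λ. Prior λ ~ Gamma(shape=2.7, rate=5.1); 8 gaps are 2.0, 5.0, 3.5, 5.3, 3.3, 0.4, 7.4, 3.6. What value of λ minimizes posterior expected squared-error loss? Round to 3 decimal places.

Σ times = 30.5. Posterior: Gamma(shape = 2.7+8 = 10.7, rate = 5.1+30.5 = 35.6).
Mode = (α−1)/β = 9.7/35.6 = 0.272.
Mean = α/β = 10.7/35.6 = 0.301.
Squared-error loss ⇒ the optimal estimator is the posterior mean.

0.301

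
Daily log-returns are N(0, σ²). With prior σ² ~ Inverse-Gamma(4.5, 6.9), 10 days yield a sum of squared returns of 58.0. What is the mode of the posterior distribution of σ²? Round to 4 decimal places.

Posterior: Inverse-Gamma(shape = 4.5+10/2 = 9.5, scale = 6.9+58.0/2 = 35.9).
Mode = β/(α+1) = 35.9/10.5 = 3.4190.
Mean = β/(α−1) = 35.9/8.5 = 4.2235.
This is the posterior mode — the MAP estimate.

3.4190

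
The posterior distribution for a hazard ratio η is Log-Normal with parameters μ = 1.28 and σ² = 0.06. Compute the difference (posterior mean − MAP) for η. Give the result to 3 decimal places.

Mode = exp(μ − σ²) = exp(1.22) = 3.387.
Mean = exp(μ + σ²/2) = exp(1.310) = 3.706.
Difference = 3.706 − 3.387 = 0.319.
Right-skewed posterior ⇒ mode < mean.

0.319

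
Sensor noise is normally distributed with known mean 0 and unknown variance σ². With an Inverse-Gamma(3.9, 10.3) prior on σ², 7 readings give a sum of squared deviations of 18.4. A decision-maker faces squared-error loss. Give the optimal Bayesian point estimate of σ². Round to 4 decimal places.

3.0469

Posterior: Inverse-Gamma(shape = 3.9+7/2 = 7.4, scale = 10.3+18.4/2 = 19.5).
Mode = β/(α+1) = 19.5/8.4 = 2.3214.
Mean = β/(α−1) = 19.5/6.4 = 3.0469.
Squared-error loss ⇒ the optimal estimator is the posterior mean.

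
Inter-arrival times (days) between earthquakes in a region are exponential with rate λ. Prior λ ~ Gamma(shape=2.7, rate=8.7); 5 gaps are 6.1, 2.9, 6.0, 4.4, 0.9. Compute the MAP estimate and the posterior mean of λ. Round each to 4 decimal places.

MAP = 0.2310; posterior mean = 0.2655

Σ times = 20.3. Posterior: Gamma(shape = 2.7+5 = 7.7, rate = 8.7+20.3 = 29.0).
Mode = (α−1)/β = 6.7/29.0 = 0.2310.
Mean = α/β = 7.7/29.0 = 0.2655.
The posterior is right-skewed, so the mean exceeds the mode.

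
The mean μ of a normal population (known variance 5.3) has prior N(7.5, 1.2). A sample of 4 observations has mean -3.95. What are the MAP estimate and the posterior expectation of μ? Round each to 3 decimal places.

MAP = 2.058; posterior mean = 2.058

Posterior for μ is Normal. Precision-weighted mean: (1/1.2·7.5 + 4/5.3·-3.95) / (1/1.2 + 4/5.3) = 2.058.
A Normal posterior is symmetric, so mode = mean.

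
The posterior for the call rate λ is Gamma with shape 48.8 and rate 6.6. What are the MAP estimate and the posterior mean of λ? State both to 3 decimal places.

Mode = (α−1)/β = 47.8/6.6 = 7.242.
Mean = α/β = 48.8/6.6 = 7.394.
Mean > mode: the posterior has a right tail.

MAP estimate = 7.242, posterior mean = 7.394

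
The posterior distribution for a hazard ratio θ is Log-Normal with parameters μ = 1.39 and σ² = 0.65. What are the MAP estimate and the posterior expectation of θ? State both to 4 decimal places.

Mode = exp(μ − σ²) = exp(0.74) = 2.0959.
Mean = exp(μ + σ²/2) = exp(1.715) = 5.5567.

θ_MAP = 2.0959, E[θ|data] = 5.5567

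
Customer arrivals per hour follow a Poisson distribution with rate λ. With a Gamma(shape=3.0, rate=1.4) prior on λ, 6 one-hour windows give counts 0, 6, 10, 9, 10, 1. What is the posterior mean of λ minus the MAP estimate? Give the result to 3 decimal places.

0.135

Σ counts = 36. Posterior: Gamma(shape = 3.0+36 = 39.0, rate = 1.4+6 = 7.4).
Mode = (α−1)/β = 38.0/7.4 = 5.135.
Mean = α/β = 39.0/7.4 = 5.270.
Difference = 5.270 − 5.135 = 0.135.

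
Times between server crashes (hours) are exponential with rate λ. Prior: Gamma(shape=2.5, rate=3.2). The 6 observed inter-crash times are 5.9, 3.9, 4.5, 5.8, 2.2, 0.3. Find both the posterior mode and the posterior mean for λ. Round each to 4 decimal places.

Σ times = 22.6. Posterior: Gamma(shape = 2.5+6 = 8.5, rate = 3.2+22.6 = 25.8).
Mode = (α−1)/β = 7.5/25.8 = 0.2907.
Mean = α/β = 8.5/25.8 = 0.3295.

MAP: 0.2907. Posterior mean: 0.3295.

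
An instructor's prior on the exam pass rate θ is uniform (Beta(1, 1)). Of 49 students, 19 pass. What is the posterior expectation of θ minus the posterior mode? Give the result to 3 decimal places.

0.004

Posterior: Beta(1+19, 1+30) = Beta(20, 31).
Mode = (20−1)/(20+31−2) = 19/49 = 0.388.
With a flat prior the MAP equals the MLE, 19/49.
Mean = 20/(20+31) = 20/51 = 0.392.
Difference = 0.392 − 0.388 = 0.004.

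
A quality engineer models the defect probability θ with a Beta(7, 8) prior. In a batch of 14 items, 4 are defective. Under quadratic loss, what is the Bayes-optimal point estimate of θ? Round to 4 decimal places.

0.3793

Posterior: Beta(7+4, 8+10) = Beta(11, 18).
Mode = (11−1)/(11+18−2) = 10/27 = 0.3704.
Mean = 11/(11+18) = 11/29 = 0.3793.
Quadratic loss ⇒ the optimal estimator is the posterior mean.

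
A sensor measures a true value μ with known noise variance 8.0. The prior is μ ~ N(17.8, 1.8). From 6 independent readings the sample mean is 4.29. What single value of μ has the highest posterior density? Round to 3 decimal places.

Posterior for μ is Normal. Precision-weighted mean: (1/1.8·17.8 + 6/8.0·4.29) / (1/1.8 + 6/8.0) = 10.039.
A Normal posterior is symmetric, so mode = mean.
This is the posterior mode — the MAP estimate.

10.039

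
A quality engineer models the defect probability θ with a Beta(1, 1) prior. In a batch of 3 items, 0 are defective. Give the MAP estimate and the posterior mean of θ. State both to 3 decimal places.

Posterior: Beta(1+0, 1+3) = Beta(1, 4).
Since α = 1 ≤ 1 and β > 1, the Beta density is monotone decreasing on [0,1]; the mode is at 0.
Mean = 1/(1+4) = 0.200.
Right-skewed posterior ⇒ mode < mean.

MAP: 0.000. Posterior mean: 0.200.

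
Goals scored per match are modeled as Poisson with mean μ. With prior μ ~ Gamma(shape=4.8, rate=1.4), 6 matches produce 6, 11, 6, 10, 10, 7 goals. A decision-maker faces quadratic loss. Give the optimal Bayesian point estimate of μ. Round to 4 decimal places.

Σ counts = 50. Posterior: Gamma(shape = 4.8+50 = 54.8, rate = 1.4+6 = 7.4).
Mode = (α−1)/β = 53.8/7.4 = 7.2703.
Mean = α/β = 54.8/7.4 = 7.4054.
Quadratic loss ⇒ the optimal estimator is the posterior mean.

7.4054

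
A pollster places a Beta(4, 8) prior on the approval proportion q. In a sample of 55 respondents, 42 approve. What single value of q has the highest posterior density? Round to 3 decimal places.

0.692

Posterior: Beta(4+42, 8+13) = Beta(46, 21).
Mode = (46−1)/(46+21−2) = 45/65 = 0.692.
Mean = 46/(46+21) = 46/67 = 0.687.
This is the posterior mode — the MAP estimate.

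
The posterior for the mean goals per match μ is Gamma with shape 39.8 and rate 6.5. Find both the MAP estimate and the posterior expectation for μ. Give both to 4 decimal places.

MAP: 5.9692. Posterior mean: 6.1231.

Mode = (α−1)/β = 38.8/6.5 = 5.9692.
Mean = α/β = 39.8/6.5 = 6.1231.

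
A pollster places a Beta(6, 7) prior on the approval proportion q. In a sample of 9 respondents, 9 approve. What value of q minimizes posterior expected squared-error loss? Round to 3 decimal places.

0.682

Posterior: Beta(6+9, 7+0) = Beta(15, 7).
Mode = (15−1)/(15+7−2) = 14/20 = 0.700.
Mean = 15/(15+7) = 15/22 = 0.682.
Squared-error loss ⇒ the optimal estimator is the posterior mean.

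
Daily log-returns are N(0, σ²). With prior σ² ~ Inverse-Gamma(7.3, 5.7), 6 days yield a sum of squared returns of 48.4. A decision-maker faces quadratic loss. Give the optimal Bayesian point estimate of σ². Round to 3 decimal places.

Posterior: Inverse-Gamma(shape = 7.3+6/2 = 10.3, scale = 5.7+48.4/2 = 29.9).
Mode = β/(α+1) = 29.9/11.3 = 2.646.
Mean = β/(α−1) = 29.9/9.3 = 3.215.
Quadratic loss ⇒ the optimal estimator is the posterior mean.

3.215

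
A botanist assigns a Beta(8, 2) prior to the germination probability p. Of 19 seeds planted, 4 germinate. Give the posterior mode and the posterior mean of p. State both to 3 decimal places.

MAP: 0.407. Posterior mean: 0.414.

Posterior: Beta(8+4, 2+15) = Beta(12, 17).
Mode = (12−1)/(12+17−2) = 11/27 = 0.407.
Mean = 12/(12+17) = 12/29 = 0.414.
The mean is pulled above the mode by the posterior's right skew.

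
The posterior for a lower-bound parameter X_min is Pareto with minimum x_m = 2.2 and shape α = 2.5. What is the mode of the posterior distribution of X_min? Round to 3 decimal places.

2.200

The Pareto density is strictly decreasing on [x_m, ∞), so the mode is x_m = 2.200.
Mean = α·x_m/(α−1) = 2.5·2.2/1.5 = 3.667.
This is the posterior mode — the MAP estimate.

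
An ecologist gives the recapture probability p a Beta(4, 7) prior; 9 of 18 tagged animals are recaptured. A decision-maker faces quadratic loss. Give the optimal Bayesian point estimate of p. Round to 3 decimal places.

0.448

Posterior: Beta(4+9, 7+9) = Beta(13, 16).
Mode = (13−1)/(13+16−2) = 12/27 = 0.444.
Mean = 13/(13+16) = 13/29 = 0.448.
Quadratic loss ⇒ the optimal estimator is the posterior mean.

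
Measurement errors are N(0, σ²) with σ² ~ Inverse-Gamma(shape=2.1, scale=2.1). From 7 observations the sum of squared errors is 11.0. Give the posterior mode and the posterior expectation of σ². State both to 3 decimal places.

Posterior: Inverse-Gamma(shape = 2.1+7/2 = 5.6, scale = 2.1+11.0/2 = 7.6).
Mode = β/(α+1) = 7.6/6.6 = 1.152.
Mean = β/(α−1) = 7.6/4.6 = 1.652.

MAP: 1.152. Posterior mean: 1.652.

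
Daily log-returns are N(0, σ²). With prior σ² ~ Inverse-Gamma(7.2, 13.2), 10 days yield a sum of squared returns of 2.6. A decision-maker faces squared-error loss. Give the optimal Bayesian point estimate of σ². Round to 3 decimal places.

Posterior: Inverse-Gamma(shape = 7.2+10/2 = 12.2, scale = 13.2+2.6/2 = 14.5).
Mode = β/(α+1) = 14.5/13.2 = 1.098.
Mean = β/(α−1) = 14.5/11.2 = 1.295.
Squared-error loss ⇒ the optimal estimator is the posterior mean.

1.295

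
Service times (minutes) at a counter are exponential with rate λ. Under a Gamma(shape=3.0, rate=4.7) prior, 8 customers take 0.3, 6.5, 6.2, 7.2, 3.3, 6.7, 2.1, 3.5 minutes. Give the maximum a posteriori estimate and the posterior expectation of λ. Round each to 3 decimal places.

Σ times = 35.8. Posterior: Gamma(shape = 3.0+8 = 11.0, rate = 4.7+35.8 = 40.5).
Mode = (α−1)/β = 10.0/40.5 = 0.247.
Mean = α/β = 11.0/40.5 = 0.272.
The mean is pulled above the mode by the posterior's right skew.

λ_MAP = 0.247, E[λ|data] = 0.272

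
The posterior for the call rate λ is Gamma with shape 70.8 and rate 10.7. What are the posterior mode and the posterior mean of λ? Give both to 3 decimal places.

Mode = (α−1)/β = 69.8/10.7 = 6.523.
Mean = α/β = 70.8/10.7 = 6.617.
Mean > mode: the posterior has a right tail.

MAP = 6.523, posterior mean = 6.617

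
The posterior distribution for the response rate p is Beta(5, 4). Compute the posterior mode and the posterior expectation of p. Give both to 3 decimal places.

Mode = (5−1)/(5+4−2) = 4/7 = 0.571.
Mean = 5/(5+4) = 5/9 = 0.556.

MAP = 0.571, posterior mean = 0.556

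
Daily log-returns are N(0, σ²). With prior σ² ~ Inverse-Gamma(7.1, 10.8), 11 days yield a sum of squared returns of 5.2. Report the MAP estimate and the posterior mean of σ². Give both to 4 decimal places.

Posterior: Inverse-Gamma(shape = 7.1+11/2 = 12.6, scale = 10.8+5.2/2 = 13.4).
Mode = β/(α+1) = 13.4/13.6 = 0.9853.
Mean = β/(α−1) = 13.4/11.6 = 1.1552.

MAP = 0.9853; posterior mean = 1.1552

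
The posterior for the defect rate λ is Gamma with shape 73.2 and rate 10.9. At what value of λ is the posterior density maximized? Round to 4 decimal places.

6.6239

Mode = (α−1)/β = 72.2/10.9 = 6.6239.
Mean = α/β = 73.2/10.9 = 6.7156.
This is the posterior mode — the MAP estimate.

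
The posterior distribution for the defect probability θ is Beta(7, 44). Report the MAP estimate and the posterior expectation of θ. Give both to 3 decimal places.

Mode = (7−1)/(7+44−2) = 6/49 = 0.122.
Mean = 7/(7+44) = 7/51 = 0.137.
The posterior is right-skewed, so the mean exceeds the mode.

MAP = 0.122; posterior mean = 0.137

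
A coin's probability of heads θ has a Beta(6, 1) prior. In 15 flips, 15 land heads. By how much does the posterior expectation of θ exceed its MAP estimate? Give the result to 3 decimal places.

Posterior: Beta(6+15, 1+0) = Beta(21, 1).
Since β = 1 ≤ 1 and α > 1, the Beta density is monotone increasing on [0,1]; the mode is at 1.
Mean = 21/(21+1) = 0.955.
Difference = 0.955 − 1.000 = -0.045.

-0.045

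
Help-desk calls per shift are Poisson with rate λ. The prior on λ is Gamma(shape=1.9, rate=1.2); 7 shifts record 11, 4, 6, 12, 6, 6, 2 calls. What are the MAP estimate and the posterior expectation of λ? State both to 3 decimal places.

Σ counts = 47. Posterior: Gamma(shape = 1.9+47 = 48.9, rate = 1.2+7 = 8.2).
Mode = (α−1)/β = 47.9/8.2 = 5.841.
Mean = α/β = 48.9/8.2 = 5.963.

MAP = 5.841; posterior mean = 5.963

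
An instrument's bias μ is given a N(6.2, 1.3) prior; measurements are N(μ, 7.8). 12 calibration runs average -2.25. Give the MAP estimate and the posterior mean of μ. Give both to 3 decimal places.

MAP = 0.567; posterior mean = 0.567

Posterior for μ is Normal. Precision-weighted mean: (1/1.3·6.2 + 12/7.8·-2.25) / (1/1.3 + 12/7.8) = 0.567.
A Normal posterior is symmetric, so mode = mean.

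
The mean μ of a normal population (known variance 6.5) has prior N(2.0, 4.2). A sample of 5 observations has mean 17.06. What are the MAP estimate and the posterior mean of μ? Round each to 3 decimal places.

MAP estimate = 13.500, posterior mean = 13.500

Posterior for μ is Normal. Precision-weighted mean: (1/4.2·2.0 + 5/6.5·17.06) / (1/4.2 + 5/6.5) = 13.500.
A Normal posterior is symmetric, so mode = mean.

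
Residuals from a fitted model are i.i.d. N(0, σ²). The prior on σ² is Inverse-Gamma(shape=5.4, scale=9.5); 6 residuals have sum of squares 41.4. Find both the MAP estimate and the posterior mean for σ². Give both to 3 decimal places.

Posterior: Inverse-Gamma(shape = 5.4+6/2 = 8.4, scale = 9.5+41.4/2 = 30.2).
Mode = β/(α+1) = 30.2/9.4 = 3.213.
Mean = β/(α−1) = 30.2/7.4 = 4.081.
The mean is pulled above the mode by the posterior's right skew.

MAP = 3.213, posterior mean = 4.081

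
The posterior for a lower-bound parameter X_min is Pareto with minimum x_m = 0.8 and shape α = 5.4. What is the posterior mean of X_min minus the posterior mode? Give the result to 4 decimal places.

The Pareto density is strictly decreasing on [x_m, ∞), so the mode is x_m = 0.8000.
Mean = α·x_m/(α−1) = 5.4·0.8/4.4 = 0.9818.
Difference = 0.9818 − 0.8000 = 0.1818.
Right-skewed posterior ⇒ mode < mean.

0.1818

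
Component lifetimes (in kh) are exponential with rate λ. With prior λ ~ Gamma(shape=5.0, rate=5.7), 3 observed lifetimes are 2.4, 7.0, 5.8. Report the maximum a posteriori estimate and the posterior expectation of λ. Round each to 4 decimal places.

MAP: 0.3349. Posterior mean: 0.3828.

Σ times = 15.2. Posterior: Gamma(shape = 5.0+3 = 8.0, rate = 5.7+15.2 = 20.9).
Mode = (α−1)/β = 7.0/20.9 = 0.3349.
Mean = α/β = 8.0/20.9 = 0.3828.
Right-skewed posterior ⇒ mode < mean.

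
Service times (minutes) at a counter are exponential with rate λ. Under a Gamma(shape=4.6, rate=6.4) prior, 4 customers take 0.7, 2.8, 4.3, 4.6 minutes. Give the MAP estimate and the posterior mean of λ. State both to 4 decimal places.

Σ times = 12.4. Posterior: Gamma(shape = 4.6+4 = 8.6, rate = 6.4+12.4 = 18.8).
Mode = (α−1)/β = 7.6/18.8 = 0.4043.
Mean = α/β = 8.6/18.8 = 0.4574.

MAP = 0.4043, posterior mean = 0.4574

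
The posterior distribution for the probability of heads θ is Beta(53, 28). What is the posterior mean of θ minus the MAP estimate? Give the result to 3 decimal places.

-0.004

Mode = (53−1)/(53+28−2) = 52/79 = 0.658.
Mean = 53/(53+28) = 53/81 = 0.654.
Difference = 0.654 − 0.658 = -0.004.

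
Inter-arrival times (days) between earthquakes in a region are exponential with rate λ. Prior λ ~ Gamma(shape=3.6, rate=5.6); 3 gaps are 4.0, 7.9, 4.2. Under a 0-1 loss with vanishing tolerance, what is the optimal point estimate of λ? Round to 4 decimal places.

0.2581

Σ times = 16.1. Posterior: Gamma(shape = 3.6+3 = 6.6, rate = 5.6+16.1 = 21.7).
Mode = (α−1)/β = 5.6/21.7 = 0.2581.
Mean = α/β = 6.6/21.7 = 0.3041.
This is the posterior mode — the MAP estimate.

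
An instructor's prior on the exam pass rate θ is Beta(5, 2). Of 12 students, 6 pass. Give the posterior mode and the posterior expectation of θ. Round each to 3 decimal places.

MAP = 0.588, posterior mean = 0.579

Posterior: Beta(5+6, 2+6) = Beta(11, 8).
Mode = (11−1)/(11+8−2) = 10/17 = 0.588.
Mean = 11/(11+8) = 11/19 = 0.579.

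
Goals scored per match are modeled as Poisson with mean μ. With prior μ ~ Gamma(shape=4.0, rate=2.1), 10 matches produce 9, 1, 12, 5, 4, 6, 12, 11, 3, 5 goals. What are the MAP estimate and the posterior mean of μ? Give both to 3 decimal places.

MAP = 5.868, posterior mean = 5.950

Σ counts = 68. Posterior: Gamma(shape = 4.0+68 = 72.0, rate = 2.1+10 = 12.1).
Mode = (α−1)/β = 71.0/12.1 = 5.868.
Mean = α/β = 72.0/12.1 = 5.950.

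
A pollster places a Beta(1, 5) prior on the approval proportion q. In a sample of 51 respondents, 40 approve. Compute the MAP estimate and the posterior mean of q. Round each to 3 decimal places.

MAP = 0.727, posterior mean = 0.719

Posterior: Beta(1+40, 5+11) = Beta(41, 16).
Mode = (41−1)/(41+16−2) = 40/55 = 0.727.
Mean = 41/(41+16) = 41/57 = 0.719.
The posterior is left-skewed, so the mode exceeds the mean.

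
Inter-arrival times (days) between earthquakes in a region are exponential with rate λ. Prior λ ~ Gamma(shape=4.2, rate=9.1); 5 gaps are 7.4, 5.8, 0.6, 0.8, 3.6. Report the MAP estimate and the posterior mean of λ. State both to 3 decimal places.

MAP: 0.300. Posterior mean: 0.337.

Σ times = 18.2. Posterior: Gamma(shape = 4.2+5 = 9.2, rate = 9.1+18.2 = 27.3).
Mode = (α−1)/β = 8.2/27.3 = 0.300.
Mean = α/β = 9.2/27.3 = 0.337.
The posterior is right-skewed, so the mean exceeds the mode.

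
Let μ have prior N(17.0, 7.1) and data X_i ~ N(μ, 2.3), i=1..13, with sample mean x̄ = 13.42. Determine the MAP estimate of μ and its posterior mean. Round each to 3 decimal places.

Posterior for μ is Normal. Precision-weighted mean: (1/7.1·17.0 + 13/2.3·13.42) / (1/7.1 + 13/2.3) = 13.507.
A Normal posterior is symmetric, so mode = mean.

MAP = 13.507; posterior mean = 13.507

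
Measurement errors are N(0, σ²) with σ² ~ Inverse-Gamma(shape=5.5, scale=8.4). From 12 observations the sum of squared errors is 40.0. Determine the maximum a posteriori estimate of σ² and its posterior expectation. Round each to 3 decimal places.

MAP = 2.272; posterior mean = 2.705

Posterior: Inverse-Gamma(shape = 5.5+12/2 = 11.5, scale = 8.4+40.0/2 = 28.4).
Mode = β/(α+1) = 28.4/12.5 = 2.272.
Mean = β/(α−1) = 28.4/10.5 = 2.705.
The posterior is right-skewed, so the mean exceeds the mode.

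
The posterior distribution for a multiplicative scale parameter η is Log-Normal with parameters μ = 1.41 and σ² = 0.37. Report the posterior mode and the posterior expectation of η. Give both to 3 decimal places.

MAP = 2.829; posterior mean = 4.928

Mode = exp(μ − σ²) = exp(1.04) = 2.829.
Mean = exp(μ + σ²/2) = exp(1.595) = 4.928.
Mean > mode: the posterior has a right tail.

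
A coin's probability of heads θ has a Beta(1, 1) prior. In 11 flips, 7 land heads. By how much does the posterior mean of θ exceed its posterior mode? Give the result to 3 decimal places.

Posterior: Beta(1+7, 1+4) = Beta(8, 5).
Mode = (8−1)/(8+5−2) = 7/11 = 0.636.
With a flat prior the MAP equals the MLE, 7/11.
Mean = 8/(8+5) = 8/13 = 0.615.
Difference = 0.615 − 0.636 = -0.021.

-0.021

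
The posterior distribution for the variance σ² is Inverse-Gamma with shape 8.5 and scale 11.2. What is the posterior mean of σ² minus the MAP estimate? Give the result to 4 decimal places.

Mode = β/(α+1) = 11.2/9.5 = 1.1789.
Mean = β/(α−1) = 11.2/7.5 = 1.4933.
Difference = 1.4933 − 1.1789 = 0.3144.
Mean > mode: the posterior has a right tail.

0.3144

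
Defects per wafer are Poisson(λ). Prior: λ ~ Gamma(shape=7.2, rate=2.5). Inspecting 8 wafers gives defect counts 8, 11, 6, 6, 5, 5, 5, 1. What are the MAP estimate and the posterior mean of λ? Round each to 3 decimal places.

MAP estimate = 5.067, posterior mean = 5.162

Σ counts = 47. Posterior: Gamma(shape = 7.2+47 = 54.2, rate = 2.5+8 = 10.5).
Mode = (α−1)/β = 53.2/10.5 = 5.067.
Mean = α/β = 54.2/10.5 = 5.162.
Right-skewed posterior ⇒ mode < mean.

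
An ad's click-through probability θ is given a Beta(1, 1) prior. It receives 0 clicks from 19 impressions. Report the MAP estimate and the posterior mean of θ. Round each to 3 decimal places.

θ_MAP = 0.000, E[θ|data] = 0.048

Posterior: Beta(1+0, 1+19) = Beta(1, 20).
Since α = 1 ≤ 1 and β > 1, the Beta density is monotone decreasing on [0,1]; the mode is at 0.
Mean = 1/(1+20) = 0.048.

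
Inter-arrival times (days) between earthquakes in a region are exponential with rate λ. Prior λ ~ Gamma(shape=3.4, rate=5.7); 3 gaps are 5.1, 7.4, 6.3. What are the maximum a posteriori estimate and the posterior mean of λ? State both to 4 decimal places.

Σ times = 18.8. Posterior: Gamma(shape = 3.4+3 = 6.4, rate = 5.7+18.8 = 24.5).
Mode = (α−1)/β = 5.4/24.5 = 0.2204.
Mean = α/β = 6.4/24.5 = 0.2612.

λ_MAP = 0.2204, E[λ|data] = 0.2612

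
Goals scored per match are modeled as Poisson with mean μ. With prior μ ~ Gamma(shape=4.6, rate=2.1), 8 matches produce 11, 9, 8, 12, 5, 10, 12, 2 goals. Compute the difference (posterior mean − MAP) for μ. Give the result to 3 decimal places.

0.099

Σ counts = 69. Posterior: Gamma(shape = 4.6+69 = 73.6, rate = 2.1+8 = 10.1).
Mode = (α−1)/β = 72.6/10.1 = 7.188.
Mean = α/β = 73.6/10.1 = 7.287.
Difference = 7.287 − 7.188 = 0.099.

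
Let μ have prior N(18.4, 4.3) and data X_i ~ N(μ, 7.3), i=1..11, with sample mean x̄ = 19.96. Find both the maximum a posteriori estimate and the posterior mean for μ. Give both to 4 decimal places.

MAP = 19.7514, posterior mean = 19.7514

Posterior for μ is Normal. Precision-weighted mean: (1/4.3·18.4 + 11/7.3·19.96) / (1/4.3 + 11/7.3) = 19.7514.
A Normal posterior is symmetric, so mode = mean.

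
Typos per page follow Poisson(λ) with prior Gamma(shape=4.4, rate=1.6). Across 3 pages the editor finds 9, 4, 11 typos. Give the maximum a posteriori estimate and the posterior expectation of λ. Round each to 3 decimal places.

maximum a posteriori estimate = 5.957, posterior expectation = 6.174

Σ counts = 24. Posterior: Gamma(shape = 4.4+24 = 28.4, rate = 1.6+3 = 4.6).
Mode = (α−1)/β = 27.4/4.6 = 5.957.
Mean = α/β = 28.4/4.6 = 6.174.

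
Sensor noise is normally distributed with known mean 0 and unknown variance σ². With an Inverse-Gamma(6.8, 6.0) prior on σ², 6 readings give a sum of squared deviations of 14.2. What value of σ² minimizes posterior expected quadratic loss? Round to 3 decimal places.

1.489

Posterior: Inverse-Gamma(shape = 6.8+6/2 = 9.8, scale = 6.0+14.2/2 = 13.1).
Mode = β/(α+1) = 13.1/10.8 = 1.213.
Mean = β/(α−1) = 13.1/8.8 = 1.489.
Quadratic loss ⇒ the optimal estimator is the posterior mean.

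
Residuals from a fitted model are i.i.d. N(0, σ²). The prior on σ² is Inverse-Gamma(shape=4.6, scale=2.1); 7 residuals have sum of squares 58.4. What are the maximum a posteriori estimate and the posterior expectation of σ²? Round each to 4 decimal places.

MAP = 3.4396, posterior mean = 4.4085

Posterior: Inverse-Gamma(shape = 4.6+7/2 = 8.1, scale = 2.1+58.4/2 = 31.3).
Mode = β/(α+1) = 31.3/9.1 = 3.4396.
Mean = β/(α−1) = 31.3/7.1 = 4.4085.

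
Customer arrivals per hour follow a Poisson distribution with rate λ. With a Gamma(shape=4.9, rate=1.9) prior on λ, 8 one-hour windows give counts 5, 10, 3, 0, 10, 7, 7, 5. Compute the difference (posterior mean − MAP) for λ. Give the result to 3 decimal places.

0.101

Σ counts = 47. Posterior: Gamma(shape = 4.9+47 = 51.9, rate = 1.9+8 = 9.9).
Mode = (α−1)/β = 50.9/9.9 = 5.141.
Mean = α/β = 51.9/9.9 = 5.242.
Difference = 5.242 − 5.141 = 0.101.
Right-skewed posterior ⇒ mode < mean.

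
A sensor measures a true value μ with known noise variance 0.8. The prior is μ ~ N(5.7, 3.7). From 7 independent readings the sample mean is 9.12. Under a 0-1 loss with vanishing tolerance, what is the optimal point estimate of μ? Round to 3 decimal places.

Posterior for μ is Normal. Precision-weighted mean: (1/3.7·5.7 + 7/0.8·9.12) / (1/3.7 + 7/0.8) = 9.018.
A Normal posterior is symmetric, so mode = mean.
This is the posterior mode — the MAP estimate.

9.018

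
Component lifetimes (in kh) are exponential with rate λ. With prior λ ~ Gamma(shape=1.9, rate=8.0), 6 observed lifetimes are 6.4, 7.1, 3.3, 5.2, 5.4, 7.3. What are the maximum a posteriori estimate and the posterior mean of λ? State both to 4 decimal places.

MAP = 0.1616; posterior mean = 0.1850

Σ times = 34.7. Posterior: Gamma(shape = 1.9+6 = 7.9, rate = 8.0+34.7 = 42.7).
Mode = (α−1)/β = 6.9/42.7 = 0.1616.
Mean = α/β = 7.9/42.7 = 0.1850.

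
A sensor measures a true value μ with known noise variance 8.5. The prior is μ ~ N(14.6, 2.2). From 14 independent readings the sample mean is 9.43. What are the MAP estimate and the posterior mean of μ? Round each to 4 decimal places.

Posterior for μ is Normal. Precision-weighted mean: (1/2.2·14.6 + 14/8.5·9.43) / (1/2.2 + 14/8.5) = 10.5482.
A Normal posterior is symmetric, so mode = mean.

MAP = 10.5482; posterior mean = 10.5482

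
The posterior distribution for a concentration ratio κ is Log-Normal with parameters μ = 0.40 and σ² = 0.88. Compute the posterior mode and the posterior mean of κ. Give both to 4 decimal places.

MAP = 0.6188, posterior mean = 2.3164

Mode = exp(μ − σ²) = exp(-0.48) = 0.6188.
Mean = exp(μ + σ²/2) = exp(0.840) = 2.3164.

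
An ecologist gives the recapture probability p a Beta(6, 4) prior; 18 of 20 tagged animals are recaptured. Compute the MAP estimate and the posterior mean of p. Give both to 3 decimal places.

Posterior: Beta(6+18, 4+2) = Beta(24, 6).
Mode = (24−1)/(24+6−2) = 23/28 = 0.821.
Mean = 24/(24+6) = 24/30 = 0.800.
The mean is pulled below the mode by the posterior's left skew.

MAP = 0.821, posterior mean = 0.800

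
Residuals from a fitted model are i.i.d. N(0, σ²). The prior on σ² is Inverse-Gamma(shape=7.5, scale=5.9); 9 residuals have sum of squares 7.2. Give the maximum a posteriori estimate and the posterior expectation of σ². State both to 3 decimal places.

maximum a posteriori estimate = 0.731, posterior expectation = 0.864

Posterior: Inverse-Gamma(shape = 7.5+9/2 = 12.0, scale = 5.9+7.2/2 = 9.5).
Mode = β/(α+1) = 9.5/13.0 = 0.731.
Mean = β/(α−1) = 9.5/11.0 = 0.864.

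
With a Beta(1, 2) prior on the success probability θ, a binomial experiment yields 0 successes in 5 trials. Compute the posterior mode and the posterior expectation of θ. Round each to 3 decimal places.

θ_MAP = 0.000, E[θ|data] = 0.125

Posterior: Beta(1+0, 2+5) = Beta(1, 7).
Since α = 1 ≤ 1 and β > 1, the Beta density is monotone decreasing on [0,1]; the mode is at 0.
Mean = 1/(1+7) = 0.125.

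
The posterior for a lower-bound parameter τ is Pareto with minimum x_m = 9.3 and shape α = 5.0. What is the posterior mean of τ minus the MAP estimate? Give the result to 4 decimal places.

The Pareto density is strictly decreasing on [x_m, ∞), so the mode is x_m = 9.3000.
Mean = α·x_m/(α−1) = 5.0·9.3/4.0 = 11.6250.
Difference = 11.6250 − 9.3000 = 2.3250.
The posterior is right-skewed, so the mean exceeds the mode.

2.3250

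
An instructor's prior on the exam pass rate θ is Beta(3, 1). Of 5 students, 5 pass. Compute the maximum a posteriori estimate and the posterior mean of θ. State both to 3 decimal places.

Posterior: Beta(3+5, 1+0) = Beta(8, 1).
Since β = 1 ≤ 1 and α > 1, the Beta density is monotone increasing on [0,1]; the mode is at 1.
Mean = 8/(8+1) = 0.889.

MAP: 1.000. Posterior mean: 0.889.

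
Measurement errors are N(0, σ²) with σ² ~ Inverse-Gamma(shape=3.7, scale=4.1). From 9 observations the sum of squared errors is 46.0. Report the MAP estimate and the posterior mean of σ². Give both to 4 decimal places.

MAP estimate = 2.9457, posterior mean = 3.7639

Posterior: Inverse-Gamma(shape = 3.7+9/2 = 8.2, scale = 4.1+46.0/2 = 27.1).
Mode = β/(α+1) = 27.1/9.2 = 2.9457.
Mean = β/(α−1) = 27.1/7.2 = 3.7639.
Right-skewed posterior ⇒ mode < mean.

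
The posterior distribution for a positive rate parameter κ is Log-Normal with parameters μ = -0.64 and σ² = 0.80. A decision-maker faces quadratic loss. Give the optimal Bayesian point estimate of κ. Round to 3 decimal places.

0.787

Mode = exp(μ − σ²) = exp(-1.44) = 0.237.
Mean = exp(μ + σ²/2) = exp(-0.240) = 0.787.
Quadratic loss ⇒ the optimal estimator is the posterior mean.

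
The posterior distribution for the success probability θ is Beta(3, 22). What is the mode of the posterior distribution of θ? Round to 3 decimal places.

Mode = (3−1)/(3+22−2) = 2/23 = 0.087.
Mean = 3/(3+22) = 3/25 = 0.120.
This is the posterior mode — the MAP estimate.

0.087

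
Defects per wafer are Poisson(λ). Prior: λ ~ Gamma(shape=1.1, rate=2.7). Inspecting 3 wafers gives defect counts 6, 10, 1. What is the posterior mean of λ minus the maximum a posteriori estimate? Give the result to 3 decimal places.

Σ counts = 17. Posterior: Gamma(shape = 1.1+17 = 18.1, rate = 2.7+3 = 5.7).
Mode = (α−1)/β = 17.1/5.7 = 3.000.
Mean = α/β = 18.1/5.7 = 3.175.
Difference = 3.175 − 3.000 = 0.175.

0.175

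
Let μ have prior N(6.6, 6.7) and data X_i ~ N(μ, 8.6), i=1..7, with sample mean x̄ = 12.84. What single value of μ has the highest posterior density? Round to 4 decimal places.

Posterior for μ is Normal. Precision-weighted mean: (1/6.7·6.6 + 7/8.6·12.84) / (1/6.7 + 7/8.6) = 11.8731.
A Normal posterior is symmetric, so mode = mean.
This is the posterior mode — the MAP estimate.

11.8731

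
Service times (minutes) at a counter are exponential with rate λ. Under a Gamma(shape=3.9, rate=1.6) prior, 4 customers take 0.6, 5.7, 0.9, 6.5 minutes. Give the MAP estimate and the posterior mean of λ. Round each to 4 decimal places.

Σ times = 13.7. Posterior: Gamma(shape = 3.9+4 = 7.9, rate = 1.6+13.7 = 15.3).
Mode = (α−1)/β = 6.9/15.3 = 0.4510.
Mean = α/β = 7.9/15.3 = 0.5163.

MAP: 0.4510. Posterior mean: 0.5163.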